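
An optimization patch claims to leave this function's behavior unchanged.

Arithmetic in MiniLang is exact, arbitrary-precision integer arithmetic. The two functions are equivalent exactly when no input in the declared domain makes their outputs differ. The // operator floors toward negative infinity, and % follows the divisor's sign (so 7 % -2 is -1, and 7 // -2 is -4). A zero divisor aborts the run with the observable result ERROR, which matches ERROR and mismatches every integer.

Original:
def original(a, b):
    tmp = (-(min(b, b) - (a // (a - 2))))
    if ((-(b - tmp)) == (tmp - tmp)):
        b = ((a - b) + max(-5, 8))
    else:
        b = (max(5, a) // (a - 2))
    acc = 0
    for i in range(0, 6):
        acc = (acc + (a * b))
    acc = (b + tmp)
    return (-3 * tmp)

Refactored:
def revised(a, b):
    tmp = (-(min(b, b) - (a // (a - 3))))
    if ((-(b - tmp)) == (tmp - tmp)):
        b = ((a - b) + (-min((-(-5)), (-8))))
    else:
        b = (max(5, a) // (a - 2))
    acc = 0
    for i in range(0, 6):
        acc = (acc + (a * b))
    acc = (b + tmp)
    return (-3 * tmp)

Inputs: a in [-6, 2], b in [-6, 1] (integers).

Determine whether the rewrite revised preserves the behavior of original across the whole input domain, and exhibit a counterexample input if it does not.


Input a=2, b=-1: ERROR from original versus 3 from revised.
verdict: not equivalent; witness: a=2, b=-1


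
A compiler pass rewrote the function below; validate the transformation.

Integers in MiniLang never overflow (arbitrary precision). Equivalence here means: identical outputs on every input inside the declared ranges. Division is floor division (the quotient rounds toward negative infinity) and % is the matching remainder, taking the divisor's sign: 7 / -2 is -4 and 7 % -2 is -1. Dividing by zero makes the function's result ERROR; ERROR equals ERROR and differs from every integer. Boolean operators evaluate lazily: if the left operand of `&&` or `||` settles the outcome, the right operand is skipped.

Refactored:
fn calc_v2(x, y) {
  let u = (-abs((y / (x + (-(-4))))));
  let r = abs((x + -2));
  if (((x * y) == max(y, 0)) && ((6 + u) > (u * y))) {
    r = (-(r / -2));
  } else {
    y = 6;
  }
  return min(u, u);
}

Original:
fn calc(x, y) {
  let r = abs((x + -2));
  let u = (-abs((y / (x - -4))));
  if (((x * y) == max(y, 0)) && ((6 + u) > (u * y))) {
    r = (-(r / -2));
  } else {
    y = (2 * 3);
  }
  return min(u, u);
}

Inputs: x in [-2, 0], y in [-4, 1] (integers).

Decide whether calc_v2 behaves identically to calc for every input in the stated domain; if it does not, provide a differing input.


Reading the diff, among the changes: arithmetic usage differs; constant usage differs.
As a probe, take x=-1, y=0: calc runs r := 3 | u := 0 | (((x * y) == max(y, 0)) && ((6 + u) > (u * y))): true | r := 2 | result 0; calc_v2 runs u := 0 | r := 3 | (((x * y) == max(y, 0)) && ((6 + u) > (u * y))): true | r := 2 | result 0; both end at 0.
Every one of the 18 inputs gives matching results.
verdict: equivalent


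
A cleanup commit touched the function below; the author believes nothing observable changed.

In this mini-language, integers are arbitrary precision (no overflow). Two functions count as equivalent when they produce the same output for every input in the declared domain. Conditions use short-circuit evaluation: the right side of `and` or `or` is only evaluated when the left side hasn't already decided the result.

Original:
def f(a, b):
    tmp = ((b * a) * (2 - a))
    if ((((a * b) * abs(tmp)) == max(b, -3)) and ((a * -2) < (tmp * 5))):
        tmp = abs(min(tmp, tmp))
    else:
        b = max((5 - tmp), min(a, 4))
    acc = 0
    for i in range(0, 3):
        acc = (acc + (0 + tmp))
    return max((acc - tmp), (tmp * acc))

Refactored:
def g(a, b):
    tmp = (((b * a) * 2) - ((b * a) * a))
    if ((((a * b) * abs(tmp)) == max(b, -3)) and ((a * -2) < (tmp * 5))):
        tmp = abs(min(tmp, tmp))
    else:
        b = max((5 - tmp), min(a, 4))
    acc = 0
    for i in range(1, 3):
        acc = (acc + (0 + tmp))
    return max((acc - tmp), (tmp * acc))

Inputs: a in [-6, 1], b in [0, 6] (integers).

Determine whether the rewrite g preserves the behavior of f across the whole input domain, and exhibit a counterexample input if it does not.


Evaluate both at a=-6, b=1.
f: tmp=-48, then ((((a * b) * abs(tmp)) == max(b, -3)) and ((a * -2) < (tmp * 5))) is false, then b=53, then acc=0, then (i=0), then acc=-48, then (i=1), then acc=-96, then (i=2), then acc=-144, then returns 6912
g: tmp=-48, then ((((a * b) * abs(tmp)) == max(b, -3)) and ((a * -2) < (tmp * 5))) is false, then b=53, then acc=0, then (i=1), then acc=-48, then (i=2), then acc=-96, then returns 4608
6912 against 4608: the behavior changed.
verdict: not equivalent; witness: a=-6, b=1


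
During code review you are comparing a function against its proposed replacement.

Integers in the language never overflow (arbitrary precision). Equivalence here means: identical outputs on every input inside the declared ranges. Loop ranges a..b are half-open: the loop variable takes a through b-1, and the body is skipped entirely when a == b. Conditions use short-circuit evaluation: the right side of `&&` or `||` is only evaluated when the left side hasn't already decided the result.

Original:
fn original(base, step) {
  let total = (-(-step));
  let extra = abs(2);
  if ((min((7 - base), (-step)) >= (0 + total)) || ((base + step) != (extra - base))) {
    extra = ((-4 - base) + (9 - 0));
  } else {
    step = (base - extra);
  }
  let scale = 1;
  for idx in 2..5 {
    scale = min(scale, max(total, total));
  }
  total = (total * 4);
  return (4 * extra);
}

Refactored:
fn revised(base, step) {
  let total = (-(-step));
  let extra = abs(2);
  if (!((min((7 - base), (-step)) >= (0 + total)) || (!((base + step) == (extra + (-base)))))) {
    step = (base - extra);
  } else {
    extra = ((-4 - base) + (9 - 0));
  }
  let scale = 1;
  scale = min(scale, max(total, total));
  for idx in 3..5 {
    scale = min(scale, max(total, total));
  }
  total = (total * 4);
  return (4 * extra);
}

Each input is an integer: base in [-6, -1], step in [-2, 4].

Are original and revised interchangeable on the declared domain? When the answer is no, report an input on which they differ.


This is a faithful refactor — boolean connective usage differs; statement counts differ; min/max/abs usage differs; arithmetic usage differs; comparison usage differs; loop structure differs, but the computed results match everywhere.
Tracing base=-6, step=-1: original: total := -1 | extra := 2 | ((min((7 - base), (-step)) >= (0 + total)) || ((base + step) != (extra - base))): true | extra := 11 | scale := 1 | iter idx=2: | scale := -1 | iter idx=3: | scale := -1 | iter idx=4: | scale := -1 | total := -4 | result 44 | revised: total := -1 | extra := 2 | (!((min((7 - base), (-step)) >= (0 + total)) || (!((base + step) == (extra + (-base)))))): false | extra := 11 | scale := 1 | scale := -1 | iter idx=3: | scale := -1 | iter idx=4: | scale := -1 | total := -4 | result 44 — matching result 44.
Sweeping the whole domain (42 inputs) finds no disagreement.
verdict: equivalent


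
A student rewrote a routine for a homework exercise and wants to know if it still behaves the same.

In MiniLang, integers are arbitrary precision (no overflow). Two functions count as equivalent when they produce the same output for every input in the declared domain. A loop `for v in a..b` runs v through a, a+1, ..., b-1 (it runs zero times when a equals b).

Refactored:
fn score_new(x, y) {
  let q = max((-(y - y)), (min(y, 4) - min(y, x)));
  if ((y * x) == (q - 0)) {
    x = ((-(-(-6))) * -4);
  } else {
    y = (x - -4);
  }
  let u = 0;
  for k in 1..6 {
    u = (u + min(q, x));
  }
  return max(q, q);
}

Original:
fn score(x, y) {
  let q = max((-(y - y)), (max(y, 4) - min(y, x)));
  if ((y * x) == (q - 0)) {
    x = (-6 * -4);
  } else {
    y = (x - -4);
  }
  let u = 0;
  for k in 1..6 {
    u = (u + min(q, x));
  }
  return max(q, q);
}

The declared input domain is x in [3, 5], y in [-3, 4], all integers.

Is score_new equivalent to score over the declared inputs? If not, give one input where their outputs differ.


Not equivalent: x=3, y=-3 separates them (7 vs 0).
score: q := 7 | ((y * x) == (q - 0)): false | y := 7 | u := 0 | iter k=1: | u := 3 | iter k=2: | u := 6 | iter k=3: | u := 9 | iter k=4: | u := 12 | iter k=5: | u := 15 | result 7
score_new: q := 0 | ((y * x) == (q - 0)): false | y := 7 | u := 0 | iter k=1: | u := 0 | iter k=2: | u := 0 | iter k=3: | u := 0 | iter k=4: | u := 0 | iter k=5: | u := 0 | result 0
verdict: not equivalent; witness: x=3, y=-3


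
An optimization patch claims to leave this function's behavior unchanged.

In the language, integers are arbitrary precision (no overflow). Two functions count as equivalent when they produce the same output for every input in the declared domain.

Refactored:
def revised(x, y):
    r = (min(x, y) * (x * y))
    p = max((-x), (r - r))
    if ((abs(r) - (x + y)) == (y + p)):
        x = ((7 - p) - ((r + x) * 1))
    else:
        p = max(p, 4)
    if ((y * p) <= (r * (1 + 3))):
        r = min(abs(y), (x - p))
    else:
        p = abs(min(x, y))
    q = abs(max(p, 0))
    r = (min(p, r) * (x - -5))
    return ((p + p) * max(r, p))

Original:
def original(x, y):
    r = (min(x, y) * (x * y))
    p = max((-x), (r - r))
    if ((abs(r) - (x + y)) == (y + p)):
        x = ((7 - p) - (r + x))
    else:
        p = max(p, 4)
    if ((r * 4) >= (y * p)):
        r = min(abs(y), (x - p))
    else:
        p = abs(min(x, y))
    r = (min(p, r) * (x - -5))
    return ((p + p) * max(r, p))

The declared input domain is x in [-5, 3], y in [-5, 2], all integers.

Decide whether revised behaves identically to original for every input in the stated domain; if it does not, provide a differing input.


Behavior is preserved: although comparison usage differs, constant usage differs, min/max/abs usage differs, arithmetic usage differs, local variable names differ, statement counts differ, the outputs never diverge.
Spot check at x=2, y=0 — original: r := 0 | p := 0 | ((abs(r) - (x + y)) == (y + p)): false | p := 4 | ((r * 4) >= (y * p)): true | r := -2 | r := -14 | result 32. revised: r := 0 | p := 0 | ((abs(r) - (x + y)) == (y + p)): false | p := 4 | ((y * p) <= (r * (1 + 3))): true | r := -2 | q := 4 | r := -14 | result 32. Both give 32.
Every one of the 72 inputs gives matching results.
verdict: equivalent


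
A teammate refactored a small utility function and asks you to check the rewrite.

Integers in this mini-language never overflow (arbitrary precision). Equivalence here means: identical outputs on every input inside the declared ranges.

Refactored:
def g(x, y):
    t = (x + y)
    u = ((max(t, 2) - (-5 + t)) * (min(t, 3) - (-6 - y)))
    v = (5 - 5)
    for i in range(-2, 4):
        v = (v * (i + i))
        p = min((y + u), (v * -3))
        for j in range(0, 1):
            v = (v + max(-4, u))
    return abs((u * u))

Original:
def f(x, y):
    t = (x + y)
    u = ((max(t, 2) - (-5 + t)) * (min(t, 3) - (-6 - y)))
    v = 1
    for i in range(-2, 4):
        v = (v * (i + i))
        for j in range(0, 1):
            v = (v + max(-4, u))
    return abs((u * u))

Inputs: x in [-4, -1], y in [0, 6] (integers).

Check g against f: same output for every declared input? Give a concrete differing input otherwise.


There is a behavioral-looking edit here, yet the outcome never shifts on this domain.
One worked example (x=-3, y=3) — f: t becomes 0; next u becomes 63; next v becomes 1; next at i=-2:; next v becomes -4; next at j=0:; next v becomes 59; next at i=-1:; next v becomes -118; next at j=0:; next v becomes -55; next at i=0:; next v becomes 0; next at j=0:; next v becomes 63; next at i=1:; next v becomes 126; next at j=0:; next v becomes 189; next at i=2:; next v becomes 756; next at j=0:; next v becomes 819; next at i=3:; next v becomes 4914; next at j=0:; next v becomes 4977; next final value 3969; g: t becomes 0; next u becomes 63; next v becomes 0; next at i=-2:; next v becomes 0; next p becomes 0; next at j=0:; next v becomes 63; next at i=-1:; next v becomes -126; next p becomes 66; next at j=0:; next v becomes -63; next at i=0:; next v becomes 0; next p becomes 0; next at j=0:; next v becomes 63; next at i=1:; next v becomes 126; next p becomes -378; next at j=0:; next v becomes 189; next at i=2:; next v becomes 756; next p becomes -2268; next at j=0:; next v becomes 819; next at i=3:; next v becomes 4914; next p becomes -14742; next at j=0:; next v becomes 4977; next final value 3969; agreement on 3969.
An exhaustive pass over the 28 declared inputs shows identical outputs.
verdict: equivalent


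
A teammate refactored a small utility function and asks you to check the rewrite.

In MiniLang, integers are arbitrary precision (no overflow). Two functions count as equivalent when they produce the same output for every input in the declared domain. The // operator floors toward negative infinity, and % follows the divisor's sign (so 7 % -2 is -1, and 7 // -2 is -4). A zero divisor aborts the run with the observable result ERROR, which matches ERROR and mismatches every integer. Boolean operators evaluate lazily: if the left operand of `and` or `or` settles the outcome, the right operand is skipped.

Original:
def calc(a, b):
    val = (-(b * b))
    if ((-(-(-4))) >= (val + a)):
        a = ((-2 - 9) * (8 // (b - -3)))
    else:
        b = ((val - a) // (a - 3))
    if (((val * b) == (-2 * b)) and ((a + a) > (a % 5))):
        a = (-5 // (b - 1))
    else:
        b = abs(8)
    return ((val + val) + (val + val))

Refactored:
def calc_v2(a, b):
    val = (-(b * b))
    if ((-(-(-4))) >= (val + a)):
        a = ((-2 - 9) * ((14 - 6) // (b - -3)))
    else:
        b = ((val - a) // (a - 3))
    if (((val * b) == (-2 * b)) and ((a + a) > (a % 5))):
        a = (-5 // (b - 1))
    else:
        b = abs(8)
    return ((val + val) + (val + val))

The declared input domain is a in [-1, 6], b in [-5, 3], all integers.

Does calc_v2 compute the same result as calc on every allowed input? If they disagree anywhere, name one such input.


Differences: constant usage differs, arithmetic usage differs — yet all 72 inputs agree.
verdict: equivalent


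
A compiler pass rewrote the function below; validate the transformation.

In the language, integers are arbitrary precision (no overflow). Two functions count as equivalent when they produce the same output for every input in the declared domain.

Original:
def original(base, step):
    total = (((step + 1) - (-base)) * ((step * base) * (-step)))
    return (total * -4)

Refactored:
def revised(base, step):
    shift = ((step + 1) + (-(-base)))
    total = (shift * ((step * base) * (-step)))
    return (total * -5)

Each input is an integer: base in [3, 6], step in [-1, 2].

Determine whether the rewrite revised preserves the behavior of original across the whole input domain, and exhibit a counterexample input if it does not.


Not equivalent: base=3, step=-1 separates them (36 vs 45).
original: total=-9, then returns 36
revised: shift=3, then total=-9, then returns 45
verdict: not equivalent; witness: base=3, step=-1


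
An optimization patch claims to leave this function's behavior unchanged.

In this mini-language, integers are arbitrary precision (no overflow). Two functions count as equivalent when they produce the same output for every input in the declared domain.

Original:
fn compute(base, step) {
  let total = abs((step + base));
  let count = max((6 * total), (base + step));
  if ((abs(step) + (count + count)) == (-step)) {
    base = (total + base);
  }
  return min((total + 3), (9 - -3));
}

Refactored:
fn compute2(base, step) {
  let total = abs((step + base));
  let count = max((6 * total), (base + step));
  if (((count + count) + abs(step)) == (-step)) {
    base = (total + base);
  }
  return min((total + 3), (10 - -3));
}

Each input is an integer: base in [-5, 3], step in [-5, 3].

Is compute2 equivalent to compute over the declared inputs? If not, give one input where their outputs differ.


Input base=-5, step=-5: 12 from compute versus 13 from compute2.
verdict: not equivalent; witness: base=-5, step=-5


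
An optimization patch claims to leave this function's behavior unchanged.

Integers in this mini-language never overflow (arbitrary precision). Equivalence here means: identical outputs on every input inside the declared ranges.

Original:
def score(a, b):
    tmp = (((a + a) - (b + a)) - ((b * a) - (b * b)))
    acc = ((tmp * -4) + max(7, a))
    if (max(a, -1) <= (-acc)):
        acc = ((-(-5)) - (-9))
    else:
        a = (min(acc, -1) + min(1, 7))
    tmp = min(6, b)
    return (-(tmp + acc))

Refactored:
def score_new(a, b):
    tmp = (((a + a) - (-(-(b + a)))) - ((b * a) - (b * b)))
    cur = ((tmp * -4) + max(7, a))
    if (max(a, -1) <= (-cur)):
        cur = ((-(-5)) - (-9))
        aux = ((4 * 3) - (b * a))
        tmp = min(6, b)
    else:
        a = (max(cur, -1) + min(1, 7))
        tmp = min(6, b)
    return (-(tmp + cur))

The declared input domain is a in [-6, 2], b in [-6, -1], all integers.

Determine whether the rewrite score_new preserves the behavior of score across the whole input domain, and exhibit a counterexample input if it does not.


Whatever the rewrite altered, no input in the stated domain can expose a difference.
One worked example (a=-6, b=-1) — score: tmp becomes -10; next acc becomes 47; next (max(a, -1) <= (-acc)) evaluates to false; next a becomes 0; next tmp becomes -1; next final value -46; score_new: tmp becomes -10; next cur becomes 47; next (max(a, -1) <= (-cur)) evaluates to false; next a becomes 48; next tmp becomes -1; next final value -46; agreement on -46.
Across all 54 domain points the two functions coincide.
verdict: equivalent


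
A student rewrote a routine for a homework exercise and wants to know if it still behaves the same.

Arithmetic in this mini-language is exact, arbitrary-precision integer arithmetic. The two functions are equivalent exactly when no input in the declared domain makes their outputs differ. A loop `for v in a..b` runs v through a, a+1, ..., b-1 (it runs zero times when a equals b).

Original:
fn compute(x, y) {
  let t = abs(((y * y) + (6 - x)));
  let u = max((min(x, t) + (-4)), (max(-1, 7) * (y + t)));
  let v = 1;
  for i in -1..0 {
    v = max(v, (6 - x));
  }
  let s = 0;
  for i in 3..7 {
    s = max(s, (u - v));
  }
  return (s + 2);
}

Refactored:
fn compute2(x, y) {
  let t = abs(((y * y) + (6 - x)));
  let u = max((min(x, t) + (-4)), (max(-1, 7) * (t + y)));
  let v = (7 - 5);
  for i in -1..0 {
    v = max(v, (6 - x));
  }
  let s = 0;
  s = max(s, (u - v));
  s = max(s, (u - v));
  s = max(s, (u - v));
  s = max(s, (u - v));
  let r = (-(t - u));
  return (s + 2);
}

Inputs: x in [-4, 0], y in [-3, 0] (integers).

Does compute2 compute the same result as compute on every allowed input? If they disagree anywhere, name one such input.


The one real change (`6` became `7`) has no effect anywhere in the declared ranges.
As a probe, take x=-2, y=-3: compute runs t=17, then u=98, then v=1, then (i=-1), then v=8, then s=0, then (i=3), then s=90, then (i=4), then s=90, then (i=5), then s=90, then (i=6), then s=90, then returns 92; compute2 runs t=17, then u=98, then v=2, then (i=-1), then v=8, then s=0, then s=90, then s=90, then s=90, then s=90, then r=81, then returns 92; both end at 92.
Every one of the 20 inputs gives matching results.
verdict: equivalent


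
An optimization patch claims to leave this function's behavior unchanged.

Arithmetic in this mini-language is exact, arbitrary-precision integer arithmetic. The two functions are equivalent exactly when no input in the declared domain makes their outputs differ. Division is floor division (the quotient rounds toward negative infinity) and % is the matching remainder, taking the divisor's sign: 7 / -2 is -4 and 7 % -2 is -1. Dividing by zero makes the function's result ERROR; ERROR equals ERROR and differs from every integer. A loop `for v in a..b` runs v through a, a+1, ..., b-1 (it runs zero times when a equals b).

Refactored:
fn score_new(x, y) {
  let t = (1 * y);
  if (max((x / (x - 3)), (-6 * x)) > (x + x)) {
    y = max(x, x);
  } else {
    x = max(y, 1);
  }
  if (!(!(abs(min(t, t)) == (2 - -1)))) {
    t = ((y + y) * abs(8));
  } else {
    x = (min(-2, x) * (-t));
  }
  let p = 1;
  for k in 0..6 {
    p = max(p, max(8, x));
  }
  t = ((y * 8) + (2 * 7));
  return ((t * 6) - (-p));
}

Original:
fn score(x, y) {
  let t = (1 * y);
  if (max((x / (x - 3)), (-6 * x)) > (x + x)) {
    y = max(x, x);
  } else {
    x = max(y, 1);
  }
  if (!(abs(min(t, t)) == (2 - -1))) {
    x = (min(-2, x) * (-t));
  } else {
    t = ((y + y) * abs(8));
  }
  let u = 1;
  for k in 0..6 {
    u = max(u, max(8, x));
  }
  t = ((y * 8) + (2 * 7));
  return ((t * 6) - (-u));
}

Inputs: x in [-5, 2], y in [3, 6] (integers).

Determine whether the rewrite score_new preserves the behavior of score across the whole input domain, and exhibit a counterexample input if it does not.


Although local variable names differ; and boolean connective usage differs, 32/32 inputs agree.
verdict: equivalent


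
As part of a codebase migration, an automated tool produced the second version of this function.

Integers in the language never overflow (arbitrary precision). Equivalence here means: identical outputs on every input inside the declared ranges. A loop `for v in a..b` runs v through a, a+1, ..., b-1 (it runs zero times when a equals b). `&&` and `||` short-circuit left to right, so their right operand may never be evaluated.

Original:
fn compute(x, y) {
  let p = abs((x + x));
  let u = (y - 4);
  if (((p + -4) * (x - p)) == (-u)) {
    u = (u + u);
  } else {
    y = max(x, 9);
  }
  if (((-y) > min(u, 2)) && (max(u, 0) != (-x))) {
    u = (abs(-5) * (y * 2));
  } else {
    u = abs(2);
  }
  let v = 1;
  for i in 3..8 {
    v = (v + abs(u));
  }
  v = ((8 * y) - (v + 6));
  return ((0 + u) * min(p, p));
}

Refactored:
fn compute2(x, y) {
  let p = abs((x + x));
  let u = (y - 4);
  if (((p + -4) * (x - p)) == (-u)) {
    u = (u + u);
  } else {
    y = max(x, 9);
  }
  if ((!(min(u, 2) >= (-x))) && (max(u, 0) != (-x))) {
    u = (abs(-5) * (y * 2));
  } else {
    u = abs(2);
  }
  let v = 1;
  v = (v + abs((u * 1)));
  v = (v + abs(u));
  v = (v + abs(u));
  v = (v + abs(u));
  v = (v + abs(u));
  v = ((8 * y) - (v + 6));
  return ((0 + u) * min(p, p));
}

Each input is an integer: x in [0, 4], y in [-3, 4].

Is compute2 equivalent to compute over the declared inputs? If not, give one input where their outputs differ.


There is a counterexample at x=1, y=-3: 4 on one side, 180 on the other.
compute: p := 2 | u := -7 | (((p + -4) * (x - p)) == (-u)): false | y := 9 | (((-y) > min(u, 2)) && (max(u, 0) != (-x))): false | u := 2 | v := 1 | iter i=3: | v := 3 | iter i=4: | v := 5 | iter i=5: | v := 7 | iter i=6: | v := 9 | iter i=7: | v := 11 | v := 55 | result 4
compute2: p := 2 | u := -7 | (((p + -4) * (x - p)) == (-u)): false | y := 9 | ((!(min(u, 2) >= (-x))) && (max(u, 0) != (-x))): true | u := 90 | v := 1 | v := 91 | v := 181 | v := 271 | v := 361 | v := 451 | v := -385 | result 180
verdict: not equivalent; witness: x=1, y=-3


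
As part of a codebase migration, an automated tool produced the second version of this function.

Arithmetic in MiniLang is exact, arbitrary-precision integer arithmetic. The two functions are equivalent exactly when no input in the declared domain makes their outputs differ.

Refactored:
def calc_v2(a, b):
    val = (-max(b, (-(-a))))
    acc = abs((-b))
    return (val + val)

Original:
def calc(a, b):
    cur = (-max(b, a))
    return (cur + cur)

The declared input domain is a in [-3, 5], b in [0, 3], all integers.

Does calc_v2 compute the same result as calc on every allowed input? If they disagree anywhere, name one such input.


Differences: local variable names differ, plus statement counts differ, plus min/max/abs usage differs — yet all 36 inputs agree.
verdict: equivalent


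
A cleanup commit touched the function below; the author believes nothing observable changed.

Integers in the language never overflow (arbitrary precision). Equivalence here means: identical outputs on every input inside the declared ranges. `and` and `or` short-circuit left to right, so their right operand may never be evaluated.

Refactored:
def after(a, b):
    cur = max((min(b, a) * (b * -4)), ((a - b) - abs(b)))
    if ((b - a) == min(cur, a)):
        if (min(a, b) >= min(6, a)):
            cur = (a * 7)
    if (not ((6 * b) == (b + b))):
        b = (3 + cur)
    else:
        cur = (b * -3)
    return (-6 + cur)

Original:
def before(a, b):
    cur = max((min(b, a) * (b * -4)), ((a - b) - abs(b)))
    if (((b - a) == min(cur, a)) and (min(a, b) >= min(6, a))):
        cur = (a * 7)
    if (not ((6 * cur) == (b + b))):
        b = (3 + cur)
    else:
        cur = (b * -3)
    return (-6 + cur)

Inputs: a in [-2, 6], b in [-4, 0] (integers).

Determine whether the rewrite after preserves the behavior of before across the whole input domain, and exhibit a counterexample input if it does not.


There is a counterexample at a=-1, b=-3: 3 on one side, -7 on the other.
before: cur := -1 | (((b - a) == min(cur, a)) and (min(a, b) >= min(6, a))): false | (not ((6 * cur) == (b + b))): false | cur := 9 | result 3
after: cur := -1 | ((b - a) == min(cur, a)): false | (not ((6 * b) == (b + b))): true | b := 2 | result -7
verdict: not equivalent; witness: a=-1, b=-3


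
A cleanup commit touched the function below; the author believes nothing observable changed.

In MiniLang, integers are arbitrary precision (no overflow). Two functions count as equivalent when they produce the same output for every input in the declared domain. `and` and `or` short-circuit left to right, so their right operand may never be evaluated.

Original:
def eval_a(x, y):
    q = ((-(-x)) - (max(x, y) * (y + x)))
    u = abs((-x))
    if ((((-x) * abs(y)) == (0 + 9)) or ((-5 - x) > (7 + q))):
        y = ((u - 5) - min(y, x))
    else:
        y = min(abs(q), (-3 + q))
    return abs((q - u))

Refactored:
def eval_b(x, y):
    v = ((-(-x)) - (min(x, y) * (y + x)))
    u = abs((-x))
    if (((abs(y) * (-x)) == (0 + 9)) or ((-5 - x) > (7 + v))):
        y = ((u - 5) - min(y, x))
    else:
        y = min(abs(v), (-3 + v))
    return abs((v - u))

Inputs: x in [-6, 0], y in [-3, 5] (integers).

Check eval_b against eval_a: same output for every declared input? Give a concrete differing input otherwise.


Run the pair on x=-6, y=-3.
eval_a: q=-33, then u=6, then ((((-x) * abs(y)) == (0 + 9)) or ((-5 - x) > (7 + q))) is true, then y=7, then returns 39
eval_b: v=-60, then u=6, then (((abs(y) * (-x)) == (0 + 9)) or ((-5 - x) > (7 + v))) is true, then y=7, then returns 66
39 != 66, so the rewrite changes behavior.
verdict: not equivalent; witness: x=-6, y=-3


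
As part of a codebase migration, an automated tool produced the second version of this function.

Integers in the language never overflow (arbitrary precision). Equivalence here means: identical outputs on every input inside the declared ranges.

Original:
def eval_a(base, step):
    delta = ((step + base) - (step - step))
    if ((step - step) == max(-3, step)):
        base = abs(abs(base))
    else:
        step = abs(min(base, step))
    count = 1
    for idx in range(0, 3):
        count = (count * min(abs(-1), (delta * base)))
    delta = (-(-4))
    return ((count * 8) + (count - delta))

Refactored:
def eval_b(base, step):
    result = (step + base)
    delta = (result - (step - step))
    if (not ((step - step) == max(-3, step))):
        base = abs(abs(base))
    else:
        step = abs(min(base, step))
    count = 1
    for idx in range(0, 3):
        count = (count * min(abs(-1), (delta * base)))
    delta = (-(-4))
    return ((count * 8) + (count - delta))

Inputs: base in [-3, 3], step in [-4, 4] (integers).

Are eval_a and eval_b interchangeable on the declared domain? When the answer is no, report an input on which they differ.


Try base=-3, step=-4.
eval_a: delta becomes -7; next ((step - step) == max(-3, step)) evaluates to false; next step becomes 4; next count becomes 1; next at idx=0:; next count becomes 1; next at idx=1:; next count becomes 1; next at idx=2:; next count becomes 1; next delta becomes 4; next final value 5
eval_b: result becomes -7; next delta becomes -7; next (not ((step - step) == max(-3, step))) evaluates to true; next base becomes 3; next count becomes 1; next at idx=0:; next count becomes -21; next at idx=1:; next count becomes 441; next at idx=2:; next count becomes -9261; next delta becomes 4; next final value -83353
5 vs -83353 — the two versions disagree here.
verdict: not equivalent; witness: base=-3, step=-4


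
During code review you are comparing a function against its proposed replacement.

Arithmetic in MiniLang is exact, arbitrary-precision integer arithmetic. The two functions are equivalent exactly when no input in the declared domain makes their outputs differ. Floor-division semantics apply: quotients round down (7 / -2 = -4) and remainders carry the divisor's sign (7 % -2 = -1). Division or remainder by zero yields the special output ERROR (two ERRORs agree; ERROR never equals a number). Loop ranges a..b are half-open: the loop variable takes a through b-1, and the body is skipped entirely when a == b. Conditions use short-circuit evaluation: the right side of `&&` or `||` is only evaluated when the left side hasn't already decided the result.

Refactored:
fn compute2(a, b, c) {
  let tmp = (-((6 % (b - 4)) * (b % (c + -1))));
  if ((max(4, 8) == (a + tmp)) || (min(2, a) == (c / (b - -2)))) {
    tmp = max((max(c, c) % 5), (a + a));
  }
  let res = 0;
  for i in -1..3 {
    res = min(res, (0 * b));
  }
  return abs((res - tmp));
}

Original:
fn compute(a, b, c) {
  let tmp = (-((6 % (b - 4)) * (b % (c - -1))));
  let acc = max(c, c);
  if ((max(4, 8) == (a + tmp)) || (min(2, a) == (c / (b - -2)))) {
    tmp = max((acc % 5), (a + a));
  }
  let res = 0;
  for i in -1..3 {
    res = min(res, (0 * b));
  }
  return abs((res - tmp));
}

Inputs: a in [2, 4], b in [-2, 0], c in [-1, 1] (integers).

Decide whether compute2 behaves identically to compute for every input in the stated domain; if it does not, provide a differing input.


Consider the input a=2, b=-1, c=-1.
compute: a zero divisor aborts: ERROR
compute2: tmp=-4, then ((max(4, 8) == (a + tmp)) || (min(2, a) == (c / (b - -2)))) is false, then res=0, then (i=-1), then res=0, then (i=0), then res=0, then (i=1), then res=0, then (i=2), then res=0, then returns 4
ERROR != 4, so the rewrite changes behavior.
verdict: not equivalent; witness: a=2, b=-1, c=-1


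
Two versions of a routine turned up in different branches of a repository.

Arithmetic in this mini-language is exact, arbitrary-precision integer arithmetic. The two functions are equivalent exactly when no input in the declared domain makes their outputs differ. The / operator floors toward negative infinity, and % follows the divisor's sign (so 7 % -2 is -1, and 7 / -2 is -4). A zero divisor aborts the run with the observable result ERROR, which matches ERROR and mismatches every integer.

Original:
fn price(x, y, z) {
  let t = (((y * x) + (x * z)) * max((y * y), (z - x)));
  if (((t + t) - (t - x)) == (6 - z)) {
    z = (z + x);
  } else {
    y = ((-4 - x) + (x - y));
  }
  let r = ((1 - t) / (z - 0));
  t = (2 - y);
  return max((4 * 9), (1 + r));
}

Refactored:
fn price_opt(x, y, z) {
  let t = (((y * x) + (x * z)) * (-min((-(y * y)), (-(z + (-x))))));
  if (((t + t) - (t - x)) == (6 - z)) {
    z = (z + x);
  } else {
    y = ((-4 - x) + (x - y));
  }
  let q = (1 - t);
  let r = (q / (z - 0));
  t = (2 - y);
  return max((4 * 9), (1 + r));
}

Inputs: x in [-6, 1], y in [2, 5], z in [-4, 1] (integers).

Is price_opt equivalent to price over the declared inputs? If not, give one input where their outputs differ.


The two are interchangeable: min/max/abs usage differs, arithmetic usage differs, local variable names differ, statement counts differ, and every declared input agrees.
Tracing x=-6, y=4, z=-3: price: t becomes -96; next (((t + t) - (t - x)) == (6 - z)) evaluates to false; next y becomes -8; next r becomes -33; next t becomes 10; next final value 36 | price_opt: t becomes -96; next (((t + t) - (t - x)) == (6 - z)) evaluates to false; next y becomes -8; next q becomes 97; next r becomes -33; next t becomes 10; next final value 36 — matching result 36.
Every one of the 192 inputs gives matching results.
verdict: equivalent


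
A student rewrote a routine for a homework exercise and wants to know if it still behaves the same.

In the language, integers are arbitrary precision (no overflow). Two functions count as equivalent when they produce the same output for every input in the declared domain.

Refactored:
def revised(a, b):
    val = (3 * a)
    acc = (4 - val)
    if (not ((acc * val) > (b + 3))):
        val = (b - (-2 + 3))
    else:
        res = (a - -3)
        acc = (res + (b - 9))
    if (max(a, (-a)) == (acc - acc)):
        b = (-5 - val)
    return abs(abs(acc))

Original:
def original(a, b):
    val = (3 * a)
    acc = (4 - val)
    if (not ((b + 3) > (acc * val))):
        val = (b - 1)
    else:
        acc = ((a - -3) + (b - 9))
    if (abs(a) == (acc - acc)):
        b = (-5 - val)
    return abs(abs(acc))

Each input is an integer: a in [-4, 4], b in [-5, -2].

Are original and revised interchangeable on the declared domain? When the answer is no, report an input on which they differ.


Take a=-4, b=-5.
original: val := -12 | acc := 16 | (not ((b + 3) > (acc * val))): false | acc := -15 | (abs(a) == (acc - acc)): false | result 15
revised: val := -12 | acc := 16 | (not ((acc * val) > (b + 3))): true | val := -6 | (max(a, (-a)) == (acc - acc)): false | result 16
15 != 16, so the rewrite changes behavior.
verdict: not equivalent; witness: a=-4, b=-5


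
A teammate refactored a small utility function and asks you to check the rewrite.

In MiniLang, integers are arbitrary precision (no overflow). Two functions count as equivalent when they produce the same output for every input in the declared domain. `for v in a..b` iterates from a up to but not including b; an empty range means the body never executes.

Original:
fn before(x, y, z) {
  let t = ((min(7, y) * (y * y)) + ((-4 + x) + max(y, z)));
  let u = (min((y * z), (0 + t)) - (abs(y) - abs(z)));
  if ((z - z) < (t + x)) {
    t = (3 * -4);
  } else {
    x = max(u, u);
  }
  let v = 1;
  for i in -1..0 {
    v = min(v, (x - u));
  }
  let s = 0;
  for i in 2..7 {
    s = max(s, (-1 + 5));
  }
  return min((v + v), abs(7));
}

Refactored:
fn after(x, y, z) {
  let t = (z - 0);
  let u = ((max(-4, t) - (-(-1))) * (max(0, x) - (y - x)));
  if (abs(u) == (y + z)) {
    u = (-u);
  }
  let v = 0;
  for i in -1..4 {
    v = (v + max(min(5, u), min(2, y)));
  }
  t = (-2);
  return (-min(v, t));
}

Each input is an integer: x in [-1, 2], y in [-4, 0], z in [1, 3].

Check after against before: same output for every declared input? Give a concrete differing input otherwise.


These are not equivalent — on x=-1, y=-4, z=1 the outputs split (0 vs 2).
before: t = -68; u = -71; ((z - z) < (t + x)) -> false; x = -71; v = 1; [i=-1]; v = 0; s = 0; [i=2]; s = 4; [i=3]; s = 4; [i=4]; s = 4; [i=5]; s = 4; [i=6]; s = 4; return 0
after: t = 1; u = 0; (abs(u) == (y + z)) -> false; v = 0; [i=-1]; v = 0; [i=0]; v = 0; [i=1]; v = 0; [i=2]; v = 0; [i=3]; v = 0; t = -2; return 2
verdict: not equivalent; witness: x=-1, y=-4, z=1


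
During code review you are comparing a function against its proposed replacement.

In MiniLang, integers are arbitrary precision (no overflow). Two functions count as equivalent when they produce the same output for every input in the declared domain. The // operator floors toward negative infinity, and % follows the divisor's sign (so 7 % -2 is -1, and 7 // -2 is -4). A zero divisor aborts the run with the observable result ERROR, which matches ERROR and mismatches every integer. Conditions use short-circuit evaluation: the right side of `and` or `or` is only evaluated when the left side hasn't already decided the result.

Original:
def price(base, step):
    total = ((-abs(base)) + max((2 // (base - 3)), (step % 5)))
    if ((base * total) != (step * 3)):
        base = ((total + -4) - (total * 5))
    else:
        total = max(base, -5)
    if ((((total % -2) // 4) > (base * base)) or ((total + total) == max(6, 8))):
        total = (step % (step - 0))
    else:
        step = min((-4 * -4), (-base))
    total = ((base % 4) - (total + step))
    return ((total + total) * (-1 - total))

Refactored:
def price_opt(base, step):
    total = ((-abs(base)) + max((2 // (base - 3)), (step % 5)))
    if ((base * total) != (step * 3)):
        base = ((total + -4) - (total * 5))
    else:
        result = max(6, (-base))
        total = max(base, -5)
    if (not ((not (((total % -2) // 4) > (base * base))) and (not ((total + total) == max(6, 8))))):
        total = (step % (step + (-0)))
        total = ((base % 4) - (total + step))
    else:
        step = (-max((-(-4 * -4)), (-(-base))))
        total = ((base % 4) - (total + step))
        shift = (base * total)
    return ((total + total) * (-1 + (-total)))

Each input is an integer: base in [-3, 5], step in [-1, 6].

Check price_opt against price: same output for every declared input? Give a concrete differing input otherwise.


Differences: statement counts differ; also boolean connective usage differs; also local variable names differ; also min/max/abs usage differs; also constant usage differs; also arithmetic usage differs — yet all 72 inputs agree.
verdict: equivalent


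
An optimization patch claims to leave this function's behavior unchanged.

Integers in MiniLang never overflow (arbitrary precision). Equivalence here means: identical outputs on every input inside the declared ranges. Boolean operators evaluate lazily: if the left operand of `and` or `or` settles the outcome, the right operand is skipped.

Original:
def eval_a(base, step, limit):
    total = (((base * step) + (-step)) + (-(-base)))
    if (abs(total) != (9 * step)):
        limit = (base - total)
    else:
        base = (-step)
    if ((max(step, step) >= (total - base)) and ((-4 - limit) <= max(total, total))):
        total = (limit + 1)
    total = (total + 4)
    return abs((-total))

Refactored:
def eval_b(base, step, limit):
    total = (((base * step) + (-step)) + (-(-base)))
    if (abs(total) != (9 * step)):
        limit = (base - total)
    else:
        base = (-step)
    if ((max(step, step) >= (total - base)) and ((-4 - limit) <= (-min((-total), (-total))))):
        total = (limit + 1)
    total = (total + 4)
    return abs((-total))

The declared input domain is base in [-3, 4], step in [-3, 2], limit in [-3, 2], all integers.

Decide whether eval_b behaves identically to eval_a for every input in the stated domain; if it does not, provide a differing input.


Side by side, the visible changes include: min/max/abs usage differs.
Tracing base=2, step=-3, limit=-2: eval_a: total := -1 | (abs(total) != (9 * step)): true | limit := 3 | ((max(step, step) >= (total - base)) and ((-4 - limit) <= max(total, total))): true | total := 4 | total := 8 | result 8 | eval_b: total := -1 | (abs(total) != (9 * step)): true | limit := 3 | ((max(step, step) >= (total - base)) and ((-4 - limit) <= (-min((-total), (-total))))): true | total := 4 | total := 8 | result 8 — matching result 8.
An exhaustive pass over the 288 declared inputs shows identical outputs.
verdict: equivalent


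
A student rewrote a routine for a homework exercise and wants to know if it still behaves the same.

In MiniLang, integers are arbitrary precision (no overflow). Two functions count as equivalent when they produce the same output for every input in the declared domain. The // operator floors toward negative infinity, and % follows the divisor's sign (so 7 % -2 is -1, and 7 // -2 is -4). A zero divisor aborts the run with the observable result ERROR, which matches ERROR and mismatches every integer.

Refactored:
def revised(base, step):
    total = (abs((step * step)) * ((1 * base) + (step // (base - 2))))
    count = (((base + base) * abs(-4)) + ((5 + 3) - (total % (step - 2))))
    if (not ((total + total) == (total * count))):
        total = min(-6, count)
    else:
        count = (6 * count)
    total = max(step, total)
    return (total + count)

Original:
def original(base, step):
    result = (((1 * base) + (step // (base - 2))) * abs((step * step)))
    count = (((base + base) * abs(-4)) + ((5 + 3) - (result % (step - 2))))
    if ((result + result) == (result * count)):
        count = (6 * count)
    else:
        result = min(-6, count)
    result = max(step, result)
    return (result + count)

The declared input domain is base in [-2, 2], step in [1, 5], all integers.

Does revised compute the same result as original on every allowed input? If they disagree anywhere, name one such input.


This is a faithful refactor — boolean connective usage differs, plus local variable names differ, but the computed results match everywhere.
Tracing base=-1, step=2: original: result = -8; division by zero -> ERROR | revised: total = -8; division by zero -> ERROR — matching result ERROR.
Every one of the 25 inputs gives matching results.
verdict: equivalent
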